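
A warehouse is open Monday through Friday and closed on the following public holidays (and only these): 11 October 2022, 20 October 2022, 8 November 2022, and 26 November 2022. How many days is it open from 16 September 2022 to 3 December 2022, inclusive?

53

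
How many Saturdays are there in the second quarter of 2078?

13

1 April 2078 is a Friday.
From 1 April 2078 to 30 June 2078 is 91 days inclusive.
91 = 7 × 13, so the span is exactly 13 full weeks.
Each full week contributes one Saturday: 13 so far.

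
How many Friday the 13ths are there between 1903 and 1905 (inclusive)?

Friday-the-13ths by year:
1903: Feb, Mar, Nov
1904: May
1905: Jan, Oct

6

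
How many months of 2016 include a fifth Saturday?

A month has five Saturdays exactly when Saturday falls within its first (length − 28) days.
Jan: 31 days, starts Fri → 5 of Fri, Sat, Sun ✓
Feb: 29 days, starts Mon → 5 of Mon
Mar: 31 days, starts Tue → 5 of Tue, Wed, Thu
Apr: 30 days, starts Fri → 5 of Fri, Sat ✓
May: 31 days, starts Sun → 5 of Sun, Mon, Tue
Jun: 30 days, starts Wed → 5 of Wed, Thu
Jul: 31 days, starts Fri → 5 of Fri, Sat, Sun ✓
Aug: 31 days, starts Mon → 5 of Mon, Tue, Wed
Sep: 30 days, starts Thu → 5 of Thu, Fri
Oct: 31 days, starts Sat → 5 of Sat, Sun, Mon ✓
Nov: 30 days, starts Tue → 5 of Tue, Wed
Dec: 31 days, starts Thu → 5 of Thu, Fri, Sat ✓
Months with five Saturdays: Jan, Apr, Jul, Oct, Dec.

5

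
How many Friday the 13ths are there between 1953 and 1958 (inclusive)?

11

Friday-the-13ths by year:
1953: Feb, Mar, Nov
1954: Aug
1955: May
1956: Jan, Apr, Jul
1957: Sep, Dec
1958: Jun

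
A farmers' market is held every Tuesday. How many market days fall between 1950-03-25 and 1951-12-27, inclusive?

92 Tuesdays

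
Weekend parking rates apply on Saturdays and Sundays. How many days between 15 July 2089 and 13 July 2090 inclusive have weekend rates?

104

15 July 2089 is a Friday.
From 15 July 2089 to 13 July 2090 is 364 days inclusive.
364 = 7 × 52, so the span is exactly 52 full weeks.
Each full week contributes 2 weekend days (Sat, Sun): 52 × 2 = 104.
Total: 104.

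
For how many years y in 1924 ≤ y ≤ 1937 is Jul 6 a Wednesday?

Day of week of July 6 in each year:
1924: Sun, 1925: Mon, 1926: Tue, 1927: Wed ✓, 1928: Fri, 1929: Sat, 1930: Sun, 1931: Mon, 1932: Wed ✓, 1933: Thu, 1934: Fri, 1935: Sat, 1936: Mon, 1937: Tue
Wednesdays: 1927, 1932.

2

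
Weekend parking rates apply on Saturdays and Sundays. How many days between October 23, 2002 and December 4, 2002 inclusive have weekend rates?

12

October 23, 2002 is a Wednesday.
The range spans 43 days (inclusive of both endpoints).
43 = 7 × 6 + 1, so there are 6 full weeks plus 1 extra day.
Each full week contributes 2 weekend days (Sat, Sun): 6 × 2 = 12.
The 1 extra day is Wednesday — none qualify.
Total: 12 + 0 = 12.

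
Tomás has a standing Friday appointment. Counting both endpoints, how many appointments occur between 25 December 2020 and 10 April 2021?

25 December 2020 is a Friday.
From 25 December 2020 to 10 April 2021 is 107 days inclusive.
107 = 7 × 15 + 2, so there are 15 full weeks plus 2 extra days.
Each full week contributes one Friday: 15 so far.
The 2 extra days are Friday, Saturday — 1 of them qualifies.
Total: 15 + 1 = 16.

16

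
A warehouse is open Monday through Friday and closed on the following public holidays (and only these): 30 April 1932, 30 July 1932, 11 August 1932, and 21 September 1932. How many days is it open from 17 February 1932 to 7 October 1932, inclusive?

17 February 1932 is a Wednesday.
The range spans 234 days (inclusive of both endpoints).
234 = 7 × 33 + 3, so there are 33 full weeks plus 3 extra days.
Each full week contributes 5 weekdays (Mon–Fri): 33 × 5 = 165.
The 3 extra days are Wed, Thu, Fri — 3 of them qualify.
Total: 165 + 3 = 168.
Holidays: 30 April 1932 (Sat); 30 July 1932 (Sat); 11 August 1932 (Thu); 21 September 1932 (Wed).
2 of the 4 holidays fall on weekdays; the rest are weekends and were already excluded.
Business days: 168 − 2 = 166.

166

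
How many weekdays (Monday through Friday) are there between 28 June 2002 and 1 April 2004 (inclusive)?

28 June 2002 is a Friday.
From 28 June 2002 to 1 April 2004 is 644 days inclusive.
644 = 7 × 92, so the span is exactly 92 full weeks.
Each full week contributes 5 weekdays (Mon–Fri): 92 × 5 = 460.
Total: 460.

460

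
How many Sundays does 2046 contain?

1 January 2046 is a Monday.
The range spans 365 days (inclusive of both endpoints).
365 = 7 × 52 + 1, so there are 52 full weeks plus 1 extra day.
Each full week contributes one Sunday: 52 so far.
The 1 extra day is Mon — none qualify.
Total: 52 + 0 = 52.

52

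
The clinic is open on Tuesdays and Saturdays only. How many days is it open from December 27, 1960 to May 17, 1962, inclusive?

December 27, 1960 is a Tuesday.
The range spans 507 days (inclusive of both endpoints).
507 = 7 × 72 + 3, so there are 72 full weeks plus 3 extra days.
Each full week contributes 2 days from the set (Tue, Sat): 72 × 2 = 144.
The 3 extra days are Tuesday, Wednesday, Thursday — 1 of them qualifies.
Total: 144 + 1 = 145.

145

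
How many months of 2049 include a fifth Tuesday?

A month has five Tuesdays exactly when Tuesday falls within its first (length − 28) days.
Jan: 31 days, starts Fri → 5 of Fri, Sat, Sun
Feb: 28 days, starts Mon → 5 of (none)
Mar: 31 days, starts Mon → 5 of Mon, Tue, Wed ✓
Apr: 30 days, starts Thu → 5 of Thu, Fri
May: 31 days, starts Sat → 5 of Sat, Sun, Mon
Jun: 30 days, starts Tue → 5 of Tue, Wed ✓
Jul: 31 days, starts Thu → 5 of Thu, Fri, Sat
Aug: 31 days, starts Sun → 5 of Sun, Mon, Tue ✓
Sep: 30 days, starts Wed → 5 of Wed, Thu
Oct: 31 days, starts Fri → 5 of Fri, Sat, Sun
Nov: 30 days, starts Mon → 5 of Mon, Tue ✓
Dec: 31 days, starts Wed → 5 of Wed, Thu, Fri
Months with five Tuesdays: Mar, Jun, Aug, Nov.

4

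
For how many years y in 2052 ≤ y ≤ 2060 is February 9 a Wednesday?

1

Day of week of February 9 in each year:
2052: Fri, 2053: Sun, 2054: Mon, 2055: Tue, 2056: Wed ✓, 2057: Fri, 2058: Sat, 2059: Sun, 2060: Mon
Wednesdays: 2056.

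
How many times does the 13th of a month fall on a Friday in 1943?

The 13th falls on a Friday when the month's 13th has weekday Fri.
Jan 13 is Wed; Feb 13 is Sat; Mar 13 is Sat; Apr 13 is Tue; May 13 is Thu; Jun 13 is Sun; Jul 13 is Tue; Aug 13 is Fri ✓; Sep 13 is Mon; Oct 13 is Wed; Nov 13 is Sat; Dec 13 is Mon.
Friday the 13ths: Aug.

1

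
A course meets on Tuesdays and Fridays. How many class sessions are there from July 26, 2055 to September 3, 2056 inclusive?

July 26, 2055 is a Monday.
The range spans 406 days (inclusive of both endpoints).
406 = 7 × 58, so the span is exactly 58 full weeks.
Each full week contributes 2 days from the set (Tue, Fri): 58 × 2 = 116.

116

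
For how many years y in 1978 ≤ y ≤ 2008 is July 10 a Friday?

4

Day of week of July 10 in each year:
1978: Mon, 1979: Tue, 1980: Thu, 1981: Fri ✓, 1982: Sat, 1983: Sun, 1984: Tue, 1985: Wed, 1986: Thu, 1987: Fri ✓, 1988: Sun, 1989: Mon, 1990: Tue, 1991: Wed, 1992: Fri ✓, 1993: Sat, 1994: Sun, 1995: Mon, 1996: Wed, 1997: Thu, 1998: Fri ✓, 1999: Sat, 2000: Mon, 2001: Tue, 2002: Wed, 2003: Thu, 2004: Sat, 2005: Sun, 2006: Mon, 2007: Tue, 2008: Thu
Fridays: 1981, 1987, 1992, 1998.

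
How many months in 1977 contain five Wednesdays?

A month has five Wednesdays exactly when Wednesday falls within its first (length − 28) days.
Jan: 31 days, starts Sat → 5 of Sat, Sun, Mon
Feb: 28 days, starts Tue → 5 of (none)
Mar: 31 days, starts Tue → 5 of Tue, Wed, Thu ✓
Apr: 30 days, starts Fri → 5 of Fri, Sat
May: 31 days, starts Sun → 5 of Sun, Mon, Tue
Jun: 30 days, starts Wed → 5 of Wed, Thu ✓
Jul: 31 days, starts Fri → 5 of Fri, Sat, Sun
Aug: 31 days, starts Mon → 5 of Mon, Tue, Wed ✓
Sep: 30 days, starts Thu → 5 of Thu, Fri
Oct: 31 days, starts Sat → 5 of Sat, Sun, Mon
Nov: 30 days, starts Tue → 5 of Tue, Wed ✓
Dec: 31 days, starts Thu → 5 of Thu, Fri, Sat
Months with five Wednesdays: Mar, Jun, Aug, Nov.

4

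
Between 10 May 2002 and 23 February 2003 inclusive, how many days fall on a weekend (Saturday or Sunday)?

10 May 2002 is a Friday.
The range spans 290 days (inclusive of both endpoints).
290 = 7 × 41 + 3, so there are 41 full weeks plus 3 extra days.
Each full week contributes 2 weekend days (Sat, Sun): 41 × 2 = 82.
The 3 extra days are Fri, Sat, Sun — 2 of them qualify.
Total: 82 + 2 = 84.

84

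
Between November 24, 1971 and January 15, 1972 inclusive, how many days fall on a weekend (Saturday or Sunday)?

15

November 24, 1971 is a Wednesday.
The range spans 53 days (inclusive of both endpoints).
53 = 7 × 7 + 4, so there are 7 full weeks plus 4 extra days.
Each full week contributes 2 weekend days (Sat, Sun): 7 × 2 = 14.
The 4 extra days are Wednesday, Thursday, Friday, Saturday — 1 of them qualifies.
Total: 14 + 1 = 15.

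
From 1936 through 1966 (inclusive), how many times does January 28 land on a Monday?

4

Day of week of January 28 in each year:
1936: Tue, 1937: Thu, 1938: Fri, 1939: Sat, 1940: Sun, 1941: Tue, 1942: Wed, 1943: Thu, 1944: Fri, 1945: Sun, 1946: Mon ✓, 1947: Tue, 1948: Wed, 1949: Fri, 1950: Sat, 1951: Sun, 1952: Mon ✓, 1953: Wed, 1954: Thu, 1955: Fri, 1956: Sat, 1957: Mon ✓, 1958: Tue, 1959: Wed, 1960: Thu, 1961: Sat, 1962: Sun, 1963: Mon ✓, 1964: Tue, 1965: Thu, 1966: Fri
Mondays: 1946, 1952, 1957, 1963.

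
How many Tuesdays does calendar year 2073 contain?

January 1, 2073 is a Sunday.
From January 1, 2073 to December 31, 2073 is 365 days inclusive.
365 = 7 × 52 + 1, so there are 52 full weeks plus 1 extra day.
Each full week contributes one Tuesday: 52 so far.
The 1 extra day is Sunday — none qualify.
Total: 52 + 0 = 52.

52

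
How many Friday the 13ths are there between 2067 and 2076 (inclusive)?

Friday-the-13ths by year:
2067: May
2068: Jan, Apr, Jul
2069: Sep, Dec
2070: Jun
2071: Feb, Mar, Nov
2072: May
2073: Jan, Oct
2074: Apr, Jul
2075: Sep, Dec
2076: Mar, Nov

19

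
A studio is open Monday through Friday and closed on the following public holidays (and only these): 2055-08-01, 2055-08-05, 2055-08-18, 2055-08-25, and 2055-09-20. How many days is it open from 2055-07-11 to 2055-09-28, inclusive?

2055-07-11 is a Sunday.
The range spans 80 days (inclusive of both endpoints).
80 = 7 × 11 + 3, so there are 11 full weeks plus 3 extra days.
Each full week contributes 5 weekdays (Mon–Fri): 11 × 5 = 55.
The 3 extra days are Sun, Mon, Tue — 2 of them qualify.
Total: 55 + 2 = 57.
Holidays: 2055-08-01 (Sun); 2055-08-05 (Thu); 2055-08-18 (Wed); 2055-08-25 (Wed); 2055-09-20 (Mon).
4 of the 5 holidays fall on weekdays; the rest are weekends and were already excluded.
Business days: 57 − 4 = 53.

53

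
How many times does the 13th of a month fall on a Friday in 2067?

1

The 13th falls on a Friday when the month's 13th has weekday Fri.
Jan 13 is Thu; Feb 13 is Sun; Mar 13 is Sun; Apr 13 is Wed; May 13 is Fri ✓; Jun 13 is Mon; Jul 13 is Wed; Aug 13 is Sat; Sep 13 is Tue; Oct 13 is Thu; Nov 13 is Sun; Dec 13 is Tue.
Friday the 13ths: May.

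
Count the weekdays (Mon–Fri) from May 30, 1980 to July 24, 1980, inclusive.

May 30, 1980 is a Friday.
The range spans 56 days (inclusive of both endpoints).
56 = 7 × 8, so the span is exactly 8 full weeks.
Each full week contributes 5 weekdays (Mon–Fri): 8 × 5 = 40.
Total: 40.

40 weekdays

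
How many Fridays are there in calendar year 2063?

Jan 1, 2063 is a Monday.
The range spans 365 days (inclusive of both endpoints).
365 = 7 × 52 + 1, so there are 52 full weeks plus 1 extra day.
Each full week contributes one Friday: 52 so far.
The 1 extra day is Mon — none qualify.
Total: 52 + 0 = 52.

52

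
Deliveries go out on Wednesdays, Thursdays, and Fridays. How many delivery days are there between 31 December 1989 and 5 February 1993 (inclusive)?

31 December 1989 is a Sunday.
The range spans 1133 days (inclusive of both endpoints).
1133 = 7 × 161 + 6, so there are 161 full weeks plus 6 extra days.
Each full week contributes 3 days from the set (Wed, Thu, Fri): 161 × 3 = 483.
The 6 extra days are Sun, Mon, Tue, Wed, Thu, Fri — 3 of them qualify.
Total: 483 + 3 = 486.

486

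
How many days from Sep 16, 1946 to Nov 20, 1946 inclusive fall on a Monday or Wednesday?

Sep 16, 1946 is a Monday.
That's 66 days from start to end, counting both.
66 = 7 × 9 + 3, so there are 9 full weeks plus 3 extra days.
Each full week contributes 2 days from the set (Mon, Wed): 9 × 2 = 18.
The 3 extra days are Mon, Tue, Wed — 2 of them qualify.
Total: 18 + 2 = 20.

20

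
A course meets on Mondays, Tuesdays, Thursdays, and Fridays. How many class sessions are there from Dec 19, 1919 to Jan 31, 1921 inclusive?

Dec 19, 1919 is a Friday.
That's 410 days from start to end, counting both.
410 = 7 × 58 + 4, so there are 58 full weeks plus 4 extra days.
Each full week contributes 4 days from the set (Mon, Tue, Thu, Fri): 58 × 4 = 232.
The 4 extra days are Friday, Saturday, Sunday, Monday — 2 of them qualify.
Total: 232 + 2 = 234.

234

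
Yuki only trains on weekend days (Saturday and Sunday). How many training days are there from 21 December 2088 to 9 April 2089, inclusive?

31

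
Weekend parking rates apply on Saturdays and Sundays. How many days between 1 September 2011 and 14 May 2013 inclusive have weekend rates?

178

1 September 2011 is a Thursday.
That's 622 days from start to end, counting both.
622 = 7 × 88 + 6, so there are 88 full weeks plus 6 extra days.
Each full week contributes 2 weekend days (Sat, Sun): 88 × 2 = 176.
The 6 extra days are Thu, Fri, Sat, Sun, Mon, Tue — 2 of them qualify.
Total: 176 + 2 = 178.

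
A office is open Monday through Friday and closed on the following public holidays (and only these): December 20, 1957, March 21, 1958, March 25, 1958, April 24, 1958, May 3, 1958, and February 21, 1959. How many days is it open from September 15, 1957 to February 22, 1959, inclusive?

September 15, 1957 is a Sunday.
From September 15, 1957 to February 22, 1959 is 526 days inclusive.
526 = 7 × 75 + 1, so there are 75 full weeks plus 1 extra day.
Each full week contributes 5 weekdays (Mon–Fri): 75 × 5 = 375.
The 1 extra day is Sunday — none qualify.
Total: 375 + 0 = 375.
Holidays: December 20, 1957 (Fri); March 21, 1958 (Fri); March 25, 1958 (Tue); April 24, 1958 (Thu); May 3, 1958 (Sat); February 21, 1959 (Sat).
4 of the 6 holidays fall on weekdays; the rest are weekends and were already excluded.
Business days: 375 − 4 = 371.

371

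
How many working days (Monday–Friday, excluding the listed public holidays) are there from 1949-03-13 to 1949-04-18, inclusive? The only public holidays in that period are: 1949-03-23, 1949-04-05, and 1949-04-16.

1949-03-13 is a Sunday.
That's 37 days from start to end, counting both.
37 = 7 × 5 + 2, so there are 5 full weeks plus 2 extra days.
Each full week contributes 5 weekdays (Mon–Fri): 5 × 5 = 25.
The 2 extra days are Sunday, Monday — 1 of them qualifies.
Total: 25 + 1 = 26.
Holidays: 1949-03-23 (Wed); 1949-04-05 (Tue); 1949-04-16 (Sat).
2 of the 3 holidays fall on weekdays; the rest are weekends and were already excluded.
Business days: 26 − 2 = 24.

24 working days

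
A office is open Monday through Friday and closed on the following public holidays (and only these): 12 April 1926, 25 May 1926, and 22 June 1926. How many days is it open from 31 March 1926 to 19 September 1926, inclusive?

120

31 March 1926 is a Wednesday.
That's 173 days from start to end, counting both.
173 = 7 × 24 + 5, so there are 24 full weeks plus 5 extra days.
Each full week contributes 5 weekdays (Mon–Fri): 24 × 5 = 120.
The 5 extra days are Wednesday, Thursday, Friday, Saturday, Sunday — 3 of them qualify.
Total: 120 + 3 = 123.
Holidays: 12 April 1926 (Mon); 25 May 1926 (Tue); 22 June 1926 (Tue).
All 3 holidays fall on weekdays, so subtract 3.
Business days: 123 − 3 = 120.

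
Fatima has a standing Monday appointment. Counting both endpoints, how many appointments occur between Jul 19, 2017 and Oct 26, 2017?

14

Jul 19, 2017 is a Wednesday.
That's 100 days from start to end, counting both.
100 = 7 × 14 + 2, so there are 14 full weeks plus 2 extra days.
Each full week contributes one Monday: 14 so far.
The 2 extra days are Wednesday, Thursday — none qualify.
Total: 14 + 0 = 14.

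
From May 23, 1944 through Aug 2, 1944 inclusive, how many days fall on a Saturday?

10 Saturdays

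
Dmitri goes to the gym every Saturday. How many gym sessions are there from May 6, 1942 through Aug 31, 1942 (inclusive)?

May 6, 1942 is a Wednesday.
That's 118 days from start to end, counting both.
118 = 7 × 16 + 6, so there are 16 full weeks plus 6 extra days.
Each full week contributes one Saturday: 16 so far.
The 6 extra days are Wednesday, Thursday, Friday, Saturday, Sunday, Monday — 1 of them qualifies.
Total: 16 + 1 = 17.

17 Saturdays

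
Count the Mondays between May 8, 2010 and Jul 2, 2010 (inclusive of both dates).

May 8, 2010 is a Saturday.
From May 8, 2010 to Jul 2, 2010 is 56 days inclusive.
56 = 7 × 8, so the span is exactly 8 full weeks.
Each full week contributes one Monday: 8 so far.

8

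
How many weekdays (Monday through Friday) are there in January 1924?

1 January 1924 is a Tuesday.
From 1 January 1924 to 31 January 1924 is 31 days inclusive.
31 = 7 × 4 + 3, so there are 4 full weeks plus 3 extra days.
Each full week contributes 5 weekdays (Mon–Fri): 4 × 5 = 20.
The 3 extra days are Tue, Wed, Thu — 3 of them qualify.
Total: 20 + 3 = 23.

23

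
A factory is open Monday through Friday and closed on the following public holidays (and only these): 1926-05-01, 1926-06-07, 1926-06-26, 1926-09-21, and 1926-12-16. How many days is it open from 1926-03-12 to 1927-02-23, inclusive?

1926-03-12 is a Friday.
That's 349 days from start to end, counting both.
349 = 7 × 49 + 6, so there are 49 full weeks plus 6 extra days.
Each full week contributes 5 weekdays (Mon–Fri): 49 × 5 = 245.
The 6 extra days are Friday, Saturday, Sunday, Monday, Tuesday, Wednesday — 4 of them qualify.
Total: 245 + 4 = 249.
Holidays: 1926-05-01 (Sat); 1926-06-07 (Mon); 1926-06-26 (Sat); 1926-09-21 (Tue); 1926-12-16 (Thu).
3 of the 5 holidays fall on weekdays; the rest are weekends and were already excluded.
Business days: 249 − 3 = 246.

246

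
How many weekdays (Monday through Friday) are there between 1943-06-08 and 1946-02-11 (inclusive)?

700

1943-06-08 is a Tuesday.
From 1943-06-08 to 1946-02-11 is 980 days inclusive.
980 = 7 × 140, so the span is exactly 140 full weeks.
Each full week contributes 5 weekdays (Mon–Fri): 140 × 5 = 700.
Total: 700.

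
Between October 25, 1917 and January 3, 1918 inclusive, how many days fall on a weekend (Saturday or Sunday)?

October 25, 1917 is a Thursday.
That's 71 days from start to end, counting both.
71 = 7 × 10 + 1, so there are 10 full weeks plus 1 extra day.
Each full week contributes 2 weekend days (Sat, Sun): 10 × 2 = 20.
The 1 extra day is Thu — none qualify.
Total: 20 + 0 = 20.

20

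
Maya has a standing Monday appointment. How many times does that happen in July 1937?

1 July 1937 is a Thursday.
That's 31 days from start to end, counting both.
31 = 7 × 4 + 3, so there are 4 full weeks plus 3 extra days.
Each full week contributes one Monday: 4 so far.
The 3 extra days are Thursday, Friday, Saturday — none qualify.
Total: 4 + 0 = 4.

4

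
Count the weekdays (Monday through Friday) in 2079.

260

Jan 1, 2079 is a Sunday.
The range spans 365 days (inclusive of both endpoints).
365 = 7 × 52 + 1, so there are 52 full weeks plus 1 extra day.
Each full week contributes 5 weekdays (Mon–Fri): 52 × 5 = 260.
The 1 extra day is Sun — none qualify.
Total: 260 + 0 = 260.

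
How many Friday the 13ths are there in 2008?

1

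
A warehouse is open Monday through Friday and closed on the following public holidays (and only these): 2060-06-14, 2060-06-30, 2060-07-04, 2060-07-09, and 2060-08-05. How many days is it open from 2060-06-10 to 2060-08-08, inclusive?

38

2060-06-10 is a Thursday.
From 2060-06-10 to 2060-08-08 is 60 days inclusive.
60 = 7 × 8 + 4, so there are 8 full weeks plus 4 extra days.
Each full week contributes 5 weekdays (Mon–Fri): 8 × 5 = 40.
The 4 extra days are Thursday, Friday, Saturday, Sunday — 2 of them qualify.
Total: 40 + 2 = 42.
Holidays: 2060-06-14 (Mon); 2060-06-30 (Wed); 2060-07-04 (Sun); 2060-07-09 (Fri); 2060-08-05 (Thu).
4 of the 5 holidays fall on weekdays; the rest are weekends and were already excluded.
Business days: 42 − 4 = 38.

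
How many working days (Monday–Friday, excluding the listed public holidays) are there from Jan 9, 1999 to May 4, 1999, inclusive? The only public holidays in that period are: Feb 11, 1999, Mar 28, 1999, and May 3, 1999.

80 working days

Jan 9, 1999 is a Saturday.
The range spans 116 days (inclusive of both endpoints).
116 = 7 × 16 + 4, so there are 16 full weeks plus 4 extra days.
Each full week contributes 5 weekdays (Mon–Fri): 16 × 5 = 80.
The 4 extra days are Sat, Sun, Mon, Tue — 2 of them qualify.
Total: 80 + 2 = 82.
Holidays: Feb 11, 1999 (Thu); Mar 28, 1999 (Sun); May 3, 1999 (Mon).
2 of the 3 holidays fall on weekdays; the rest are weekends and were already excluded.
Business days: 82 − 2 = 80.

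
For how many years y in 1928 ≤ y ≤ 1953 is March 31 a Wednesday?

Day of week of March 31 in each year:
1928: Sat, 1929: Sun, 1930: Mon, 1931: Tue, 1932: Thu, 1933: Fri, 1934: Sat, 1935: Sun, 1936: Tue, 1937: Wed ✓, 1938: Thu, 1939: Fri, 1940: Sun, 1941: Mon, 1942: Tue, 1943: Wed ✓, 1944: Fri, 1945: Sat, 1946: Sun, 1947: Mon, 1948: Wed ✓, 1949: Thu, 1950: Fri, 1951: Sat, 1952: Mon, 1953: Tue
Wednesdays: 1937, 1943, 1948.

3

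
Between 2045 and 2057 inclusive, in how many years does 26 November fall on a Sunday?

Day of week of November 26 in each year:
2045: Sun ✓, 2046: Mon, 2047: Tue, 2048: Thu, 2049: Fri, 2050: Sat, 2051: Sun ✓, 2052: Tue, 2053: Wed, 2054: Thu, 2055: Fri, 2056: Sun ✓, 2057: Mon
Sundays: 2045, 2051, 2056.

3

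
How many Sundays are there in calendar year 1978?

1978-01-01 is a Sunday.
From 1978-01-01 to 1978-12-31 is 365 days inclusive.
365 = 7 × 52 + 1, so there are 52 full weeks plus 1 extra day.
Each full week contributes one Sunday: 52 so far.
The 1 extra day is Sun — 1 of them qualifies.
Total: 52 + 1 = 53.

53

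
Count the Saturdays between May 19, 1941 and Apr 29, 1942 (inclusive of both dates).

49

May 19, 1941 is a Monday.
The range spans 346 days (inclusive of both endpoints).
346 = 7 × 49 + 3, so there are 49 full weeks plus 3 extra days.
Each full week contributes one Saturday: 49 so far.
The 3 extra days are Mon, Tue, Wed — none qualify.
Total: 49 + 0 = 49.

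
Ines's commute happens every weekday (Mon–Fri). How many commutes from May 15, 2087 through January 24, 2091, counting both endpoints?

965

May 15, 2087 is a Thursday.
The range spans 1351 days (inclusive of both endpoints).
1351 = 7 × 193, so the span is exactly 193 full weeks.
Each full week contributes 5 weekdays (Mon–Fri): 193 × 5 = 965.
Total: 965.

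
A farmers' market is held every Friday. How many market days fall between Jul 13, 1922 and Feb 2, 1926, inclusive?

186

Jul 13, 1922 is a Thursday.
From Jul 13, 1922 to Feb 2, 1926 is 1301 days inclusive.
1301 = 7 × 185 + 6, so there are 185 full weeks plus 6 extra days.
Each full week contributes one Friday: 185 so far.
The 6 extra days are Thu, Fri, Sat, Sun, Mon, Tue — 1 of them qualifies.
Total: 185 + 1 = 186.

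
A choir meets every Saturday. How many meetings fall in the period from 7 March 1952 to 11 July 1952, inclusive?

18

7 March 1952 is a Friday.
That's 127 days from start to end, counting both.
127 = 7 × 18 + 1, so there are 18 full weeks plus 1 extra day.
Each full week contributes one Saturday: 18 so far.
The 1 extra day is Fri — none qualify.
Total: 18 + 0 = 18.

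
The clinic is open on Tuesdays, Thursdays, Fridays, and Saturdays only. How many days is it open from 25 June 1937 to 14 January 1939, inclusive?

326

25 June 1937 is a Friday.
That's 569 days from start to end, counting both.
569 = 7 × 81 + 2, so there are 81 full weeks plus 2 extra days.
Each full week contributes 4 days from the set (Tue, Thu, Fri, Sat): 81 × 4 = 324.
The 2 extra days are Friday, Saturday — 2 of them qualify.
Total: 324 + 2 = 326.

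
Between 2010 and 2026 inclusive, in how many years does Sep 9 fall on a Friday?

3

Day of week of September 9 in each year:
2010: Thu, 2011: Fri ✓, 2012: Sun, 2013: Mon, 2014: Tue, 2015: Wed, 2016: Fri ✓, 2017: Sat, 2018: Sun, 2019: Mon, 2020: Wed, 2021: Thu, 2022: Fri ✓, 2023: Sat, 2024: Mon, 2025: Tue, 2026: Wed
Fridays: 2011, 2016, 2022.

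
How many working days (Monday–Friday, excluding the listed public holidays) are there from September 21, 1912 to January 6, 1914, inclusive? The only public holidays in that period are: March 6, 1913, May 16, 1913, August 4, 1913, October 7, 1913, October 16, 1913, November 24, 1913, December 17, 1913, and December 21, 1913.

330 working days

September 21, 1912 is a Saturday.
From September 21, 1912 to January 6, 1914 is 473 days inclusive.
473 = 7 × 67 + 4, so there are 67 full weeks plus 4 extra days.
Each full week contributes 5 weekdays (Mon–Fri): 67 × 5 = 335.
The 4 extra days are Saturday, Sunday, Monday, Tuesday — 2 of them qualify.
Total: 335 + 2 = 337.
Holidays: March 6, 1913 (Thu); May 16, 1913 (Fri); August 4, 1913 (Mon); October 7, 1913 (Tue); October 16, 1913 (Thu); November 24, 1913 (Mon); December 17, 1913 (Wed); December 21, 1913 (Sun).
7 of the 8 holidays fall on weekdays; the rest are weekends and were already excluded.
Business days: 337 − 7 = 330.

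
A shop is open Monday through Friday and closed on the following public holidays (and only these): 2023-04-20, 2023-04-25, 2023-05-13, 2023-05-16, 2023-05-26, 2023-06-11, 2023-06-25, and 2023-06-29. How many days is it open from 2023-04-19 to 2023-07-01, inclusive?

2023-04-19 is a Wednesday.
From 2023-04-19 to 2023-07-01 is 74 days inclusive.
74 = 7 × 10 + 4, so there are 10 full weeks plus 4 extra days.
Each full week contributes 5 weekdays (Mon–Fri): 10 × 5 = 50.
The 4 extra days are Wed, Thu, Fri, Sat — 3 of them qualify.
Total: 50 + 3 = 53.
Holidays: 2023-04-20 (Thu); 2023-04-25 (Tue); 2023-05-13 (Sat); 2023-05-16 (Tue); 2023-05-26 (Fri); 2023-06-11 (Sun); 2023-06-25 (Sun); 2023-06-29 (Thu).
5 of the 8 holidays fall on weekdays; the rest are weekends and were already excluded.
Business days: 53 − 5 = 48.

48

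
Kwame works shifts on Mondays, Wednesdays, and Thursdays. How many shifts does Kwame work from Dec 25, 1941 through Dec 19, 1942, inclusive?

Dec 25, 1941 is a Thursday.
The range spans 360 days (inclusive of both endpoints).
360 = 7 × 51 + 3, so there are 51 full weeks plus 3 extra days.
Each full week contributes 3 days from the set (Mon, Wed, Thu): 51 × 3 = 153.
The 3 extra days are Thursday, Friday, Saturday — 1 of them qualifies.
Total: 153 + 1 = 154.

154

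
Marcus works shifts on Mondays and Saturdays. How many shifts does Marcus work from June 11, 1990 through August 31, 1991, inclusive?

128

June 11, 1990 is a Monday.
From June 11, 1990 to August 31, 1991 is 447 days inclusive.
447 = 7 × 63 + 6, so there are 63 full weeks plus 6 extra days.
Each full week contributes 2 days from the set (Mon, Sat): 63 × 2 = 126.
The 6 extra days are Monday, Tuesday, Wednesday, Thursday, Friday, Saturday — 2 of them qualify.
Total: 126 + 2 = 128.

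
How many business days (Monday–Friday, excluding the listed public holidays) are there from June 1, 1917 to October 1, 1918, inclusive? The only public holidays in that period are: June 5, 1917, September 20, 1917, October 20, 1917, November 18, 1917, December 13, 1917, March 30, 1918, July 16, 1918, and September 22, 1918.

344

June 1, 1917 is a Friday.
That's 488 days from start to end, counting both.
488 = 7 × 69 + 5, so there are 69 full weeks plus 5 extra days.
Each full week contributes 5 weekdays (Mon–Fri): 69 × 5 = 345.
The 5 extra days are Friday, Saturday, Sunday, Monday, Tuesday — 3 of them qualify.
Total: 345 + 3 = 348.
Holidays: June 5, 1917 (Tue); September 20, 1917 (Thu); October 20, 1917 (Sat); November 18, 1917 (Sun); December 13, 1917 (Thu); March 30, 1918 (Sat); July 16, 1918 (Tue); September 22, 1918 (Sun).
4 of the 8 holidays fall on weekdays; the rest are weekends and were already excluded.
Business days: 348 − 4 = 344.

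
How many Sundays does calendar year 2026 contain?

2026-01-01 is a Thursday.
The range spans 365 days (inclusive of both endpoints).
365 = 7 × 52 + 1, so there are 52 full weeks plus 1 extra day.
Each full week contributes one Sunday: 52 so far.
The 1 extra day is Thu — none qualify.
Total: 52 + 0 = 52.

52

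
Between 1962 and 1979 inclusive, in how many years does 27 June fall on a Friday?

Day of week of June 27 in each year:
1962: Wed, 1963: Thu, 1964: Sat, 1965: Sun, 1966: Mon, 1967: Tue, 1968: Thu, 1969: Fri ✓, 1970: Sat, 1971: Sun, 1972: Tue, 1973: Wed, 1974: Thu, 1975: Fri ✓, 1976: Sun, 1977: Mon, 1978: Tue, 1979: Wed
Fridays: 1969, 1975.

2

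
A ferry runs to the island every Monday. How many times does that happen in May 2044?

2044-05-01 is a Sunday.
The range spans 31 days (inclusive of both endpoints).
31 = 7 × 4 + 3, so there are 4 full weeks plus 3 extra days.
Each full week contributes one Monday: 4 so far.
The 3 extra days are Sunday, Monday, Tuesday — 1 of them qualifies.
Total: 4 + 1 = 5.

5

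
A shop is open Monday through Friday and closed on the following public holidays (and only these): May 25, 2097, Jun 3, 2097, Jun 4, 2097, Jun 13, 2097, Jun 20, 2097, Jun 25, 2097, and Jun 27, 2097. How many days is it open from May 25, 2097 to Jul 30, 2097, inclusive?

41

May 25, 2097 is a Saturday.
From May 25, 2097 to Jul 30, 2097 is 67 days inclusive.
67 = 7 × 9 + 4, so there are 9 full weeks plus 4 extra days.
Each full week contributes 5 weekdays (Mon–Fri): 9 × 5 = 45.
The 4 extra days are Saturday, Sunday, Monday, Tuesday — 2 of them qualify.
Total: 45 + 2 = 47.
Holidays: May 25, 2097 (Sat); Jun 3, 2097 (Mon); Jun 4, 2097 (Tue); Jun 13, 2097 (Thu); Jun 20, 2097 (Thu); Jun 25, 2097 (Tue); Jun 27, 2097 (Thu).
6 of the 7 holidays fall on weekdays; the rest are weekends and were already excluded.
Business days: 47 − 6 = 41.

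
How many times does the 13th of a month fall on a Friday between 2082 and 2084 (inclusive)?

5

Friday-the-13ths by year:
2082: Feb, Mar, Nov
2083: Aug
2084: Oct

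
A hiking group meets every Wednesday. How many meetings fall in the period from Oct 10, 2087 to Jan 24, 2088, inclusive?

15 Wednesdays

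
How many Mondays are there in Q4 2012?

14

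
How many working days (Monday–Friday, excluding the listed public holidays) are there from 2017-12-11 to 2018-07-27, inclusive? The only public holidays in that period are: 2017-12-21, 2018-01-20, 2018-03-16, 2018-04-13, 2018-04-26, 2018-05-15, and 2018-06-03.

2017-12-11 is a Monday.
From 2017-12-11 to 2018-07-27 is 229 days inclusive.
229 = 7 × 32 + 5, so there are 32 full weeks plus 5 extra days.
Each full week contributes 5 weekdays (Mon–Fri): 32 × 5 = 160.
The 5 extra days are Mon, Tue, Wed, Thu, Fri — 5 of them qualify.
Total: 160 + 5 = 165.
Holidays: 2017-12-21 (Thu); 2018-01-20 (Sat); 2018-03-16 (Fri); 2018-04-13 (Fri); 2018-04-26 (Thu); 2018-05-15 (Tue); 2018-06-03 (Sun).
5 of the 7 holidays fall on weekdays; the rest are weekends and were already excluded.
Business days: 165 − 5 = 160.

160 working days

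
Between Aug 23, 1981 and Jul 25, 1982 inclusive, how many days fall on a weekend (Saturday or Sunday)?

97

Aug 23, 1981 is a Sunday.
The range spans 337 days (inclusive of both endpoints).
337 = 7 × 48 + 1, so there are 48 full weeks plus 1 extra day.
Each full week contributes 2 weekend days (Sat, Sun): 48 × 2 = 96.
The 1 extra day is Sunday — 1 of them qualifies.
Total: 96 + 1 = 97.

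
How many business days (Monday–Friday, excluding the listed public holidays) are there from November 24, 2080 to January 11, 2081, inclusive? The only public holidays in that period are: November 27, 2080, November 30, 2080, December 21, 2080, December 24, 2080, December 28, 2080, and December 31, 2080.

November 24, 2080 is a Sunday.
The range spans 49 days (inclusive of both endpoints).
49 = 7 × 7, so the span is exactly 7 full weeks.
Each full week contributes 5 weekdays (Mon–Fri): 7 × 5 = 35.
Total: 35.
Holidays: November 27, 2080 (Wed); November 30, 2080 (Sat); December 21, 2080 (Sat); December 24, 2080 (Tue); December 28, 2080 (Sat); December 31, 2080 (Tue).
3 of the 6 holidays fall on weekdays; the rest are weekends and were already excluded.
Business days: 35 − 3 = 32.

32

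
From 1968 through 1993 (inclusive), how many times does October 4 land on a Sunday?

4

Day of week of October 4 in each year:
1968: Fri, 1969: Sat, 1970: Sun ✓, 1971: Mon, 1972: Wed, 1973: Thu, 1974: Fri, 1975: Sat, 1976: Mon, 1977: Tue, 1978: Wed, 1979: Thu, 1980: Sat, 1981: Sun ✓, 1982: Mon, 1983: Tue, 1984: Thu, 1985: Fri, 1986: Sat, 1987: Sun ✓, 1988: Tue, 1989: Wed, 1990: Thu, 1991: Fri, 1992: Sun ✓, 1993: Mon
Sundays: 1970, 1981, 1987, 1992.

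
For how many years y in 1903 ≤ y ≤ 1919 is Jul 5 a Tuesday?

2

Day of week of July 5 in each year:
1903: Sun, 1904: Tue ✓, 1905: Wed, 1906: Thu, 1907: Fri, 1908: Sun, 1909: Mon, 1910: Tue ✓, 1911: Wed, 1912: Fri, 1913: Sat, 1914: Sun, 1915: Mon, 1916: Wed, 1917: Thu, 1918: Fri, 1919: Sat
Tuesdays: 1904, 1910.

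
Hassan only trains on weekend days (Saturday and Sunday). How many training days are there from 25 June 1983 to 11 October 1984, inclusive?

25 June 1983 is a Saturday.
The range spans 475 days (inclusive of both endpoints).
475 = 7 × 67 + 6, so there are 67 full weeks plus 6 extra days.
Each full week contributes 2 weekend days (Sat, Sun): 67 × 2 = 134.
The 6 extra days are Sat, Sun, Mon, Tue, Wed, Thu — 2 of them qualify.
Total: 134 + 2 = 136.

136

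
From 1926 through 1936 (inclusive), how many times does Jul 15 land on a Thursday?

Day of week of July 15 in each year:
1926: Thu ✓, 1927: Fri, 1928: Sun, 1929: Mon, 1930: Tue, 1931: Wed, 1932: Fri, 1933: Sat, 1934: Sun, 1935: Mon, 1936: Wed
Thursdays: 1926.

1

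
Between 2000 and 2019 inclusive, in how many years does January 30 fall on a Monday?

3

Day of week of January 30 in each year:
2000: Sun, 2001: Tue, 2002: Wed, 2003: Thu, 2004: Fri, 2005: Sun, 2006: Mon ✓, 2007: Tue, 2008: Wed, 2009: Fri, 2010: Sat, 2011: Sun, 2012: Mon ✓, 2013: Wed, 2014: Thu, 2015: Fri, 2016: Sat, 2017: Mon ✓, 2018: Tue, 2019: Wed
Mondays: 2006, 2012, 2017.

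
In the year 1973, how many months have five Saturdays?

A month has five Saturdays exactly when Saturday falls within its first (length − 28) days.
Jan: 31 days, starts Mon → 5 of Mon, Tue, Wed
Feb: 28 days, starts Thu → 5 of (none)
Mar: 31 days, starts Thu → 5 of Thu, Fri, Sat ✓
Apr: 30 days, starts Sun → 5 of Sun, Mon
May: 31 days, starts Tue → 5 of Tue, Wed, Thu
Jun: 30 days, starts Fri → 5 of Fri, Sat ✓
Jul: 31 days, starts Sun → 5 of Sun, Mon, Tue
Aug: 31 days, starts Wed → 5 of Wed, Thu, Fri
Sep: 30 days, starts Sat → 5 of Sat, Sun ✓
Oct: 31 days, starts Mon → 5 of Mon, Tue, Wed
Nov: 30 days, starts Thu → 5 of Thu, Fri
Dec: 31 days, starts Sat → 5 of Sat, Sun, Mon ✓
Months with five Saturdays: Mar, Jun, Sep, Dec.

4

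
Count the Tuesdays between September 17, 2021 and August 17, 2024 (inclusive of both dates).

152 Tuesdays

September 17, 2021 is a Friday.
The range spans 1066 days (inclusive of both endpoints).
1066 = 7 × 152 + 2, so there are 152 full weeks plus 2 extra days.
Each full week contributes one Tuesday: 152 so far.
The 2 extra days are Friday, Saturday — none qualify.
Total: 152 + 0 = 152.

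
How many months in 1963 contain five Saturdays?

4

A month has five Saturdays exactly when Saturday falls within its first (length − 28) days.
Jan: 31 days, starts Tue → 5 of Tue, Wed, Thu
Feb: 28 days, starts Fri → 5 of (none)
Mar: 31 days, starts Fri → 5 of Fri, Sat, Sun ✓
Apr: 30 days, starts Mon → 5 of Mon, Tue
May: 31 days, starts Wed → 5 of Wed, Thu, Fri
Jun: 30 days, starts Sat → 5 of Sat, Sun ✓
Jul: 31 days, starts Mon → 5 of Mon, Tue, Wed
Aug: 31 days, starts Thu → 5 of Thu, Fri, Sat ✓
Sep: 30 days, starts Sun → 5 of Sun, Mon
Oct: 31 days, starts Tue → 5 of Tue, Wed, Thu
Nov: 30 days, starts Fri → 5 of Fri, Sat ✓
Dec: 31 days, starts Sun → 5 of Sun, Mon, Tue
Months with five Saturdays: Mar, Jun, Aug, Nov.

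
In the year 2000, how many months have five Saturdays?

5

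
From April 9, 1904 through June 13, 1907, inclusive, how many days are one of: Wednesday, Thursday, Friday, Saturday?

April 9, 1904 is a Saturday.
That's 1161 days from start to end, counting both.
1161 = 7 × 165 + 6, so there are 165 full weeks plus 6 extra days.
Each full week contributes 4 days from the set (Wed, Thu, Fri, Sat): 165 × 4 = 660.
The 6 extra days are Saturday, Sunday, Monday, Tuesday, Wednesday, Thursday — 3 of them qualify.
Total: 660 + 3 = 663.

663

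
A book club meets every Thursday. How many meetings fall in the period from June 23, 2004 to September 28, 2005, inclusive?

66

June 23, 2004 is a Wednesday.
From June 23, 2004 to September 28, 2005 is 463 days inclusive.
463 = 7 × 66 + 1, so there are 66 full weeks plus 1 extra day.
Each full week contributes one Thursday: 66 so far.
The 1 extra day is Wed — none qualify.
Total: 66 + 0 = 66.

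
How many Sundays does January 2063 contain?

4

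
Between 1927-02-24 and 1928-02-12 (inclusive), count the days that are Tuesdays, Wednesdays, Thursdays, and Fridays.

1927-02-24 is a Thursday.
From 1927-02-24 to 1928-02-12 is 354 days inclusive.
354 = 7 × 50 + 4, so there are 50 full weeks plus 4 extra days.
Each full week contributes 4 days from the set (Tue, Wed, Thu, Fri): 50 × 4 = 200.
The 4 extra days are Thursday, Friday, Saturday, Sunday — 2 of them qualify.
Total: 200 + 2 = 202.

202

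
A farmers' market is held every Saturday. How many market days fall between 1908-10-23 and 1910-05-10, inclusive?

1908-10-23 is a Friday.
That's 565 days from start to end, counting both.
565 = 7 × 80 + 5, so there are 80 full weeks plus 5 extra days.
Each full week contributes one Saturday: 80 so far.
The 5 extra days are Fri, Sat, Sun, Mon, Tue — 1 of them qualifies.
Total: 80 + 1 = 81.

81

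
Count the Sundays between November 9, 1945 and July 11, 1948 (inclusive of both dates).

November 9, 1945 is a Friday.
That's 976 days from start to end, counting both.
976 = 7 × 139 + 3, so there are 139 full weeks plus 3 extra days.
Each full week contributes one Sunday: 139 so far.
The 3 extra days are Fri, Sat, Sun — 1 of them qualifies.
Total: 139 + 1 = 140.

140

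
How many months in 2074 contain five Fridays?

A month has five Fridays exactly when Friday falls within its first (length − 28) days.
Jan: 31 days, starts Mon → 5 of Mon, Tue, Wed
Feb: 28 days, starts Thu → 5 of (none)
Mar: 31 days, starts Thu → 5 of Thu, Fri, Sat ✓
Apr: 30 days, starts Sun → 5 of Sun, Mon
May: 31 days, starts Tue → 5 of Tue, Wed, Thu
Jun: 30 days, starts Fri → 5 of Fri, Sat ✓
Jul: 31 days, starts Sun → 5 of Sun, Mon, Tue
Aug: 31 days, starts Wed → 5 of Wed, Thu, Fri ✓
Sep: 30 days, starts Sat → 5 of Sat, Sun
Oct: 31 days, starts Mon → 5 of Mon, Tue, Wed
Nov: 30 days, starts Thu → 5 of Thu, Fri ✓
Dec: 31 days, starts Sat → 5 of Sat, Sun, Mon
Months with five Fridays: Mar, Jun, Aug, Nov.

4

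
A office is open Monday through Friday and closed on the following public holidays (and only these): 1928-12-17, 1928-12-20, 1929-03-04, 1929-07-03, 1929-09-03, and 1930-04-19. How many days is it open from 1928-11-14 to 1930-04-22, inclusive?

1928-11-14 is a Wednesday.
The range spans 525 days (inclusive of both endpoints).
525 = 7 × 75, so the span is exactly 75 full weeks.
Each full week contributes 5 weekdays (Mon–Fri): 75 × 5 = 375.
Total: 375.
Holidays: 1928-12-17 (Mon); 1928-12-20 (Thu); 1929-03-04 (Mon); 1929-07-03 (Wed); 1929-09-03 (Tue); 1930-04-19 (Sat).
5 of the 6 holidays fall on weekdays; the rest are weekends and were already excluded.
Business days: 375 − 5 = 370.

370 working days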